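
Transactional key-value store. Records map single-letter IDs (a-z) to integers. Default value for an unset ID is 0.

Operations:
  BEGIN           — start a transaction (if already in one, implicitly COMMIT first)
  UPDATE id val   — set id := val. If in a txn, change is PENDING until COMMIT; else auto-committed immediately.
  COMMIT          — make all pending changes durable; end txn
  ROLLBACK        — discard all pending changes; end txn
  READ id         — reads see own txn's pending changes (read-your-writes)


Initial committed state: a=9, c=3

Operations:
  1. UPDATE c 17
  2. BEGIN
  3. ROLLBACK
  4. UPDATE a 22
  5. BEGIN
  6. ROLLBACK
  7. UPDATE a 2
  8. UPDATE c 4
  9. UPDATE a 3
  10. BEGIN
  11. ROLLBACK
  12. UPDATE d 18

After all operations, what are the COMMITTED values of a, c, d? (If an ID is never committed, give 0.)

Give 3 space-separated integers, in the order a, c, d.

Initial committed: {a=9, c=3}
Op 1: UPDATE c=17 (auto-commit; committed c=17)
Op 2: BEGIN: in_txn=True, pending={}
Op 3: ROLLBACK: discarded pending []; in_txn=False
Op 4: UPDATE a=22 (auto-commit; committed a=22)
Op 5: BEGIN: in_txn=True, pending={}
Op 6: ROLLBACK: discarded pending []; in_txn=False
Op 7: UPDATE a=2 (auto-commit; committed a=2)
Op 8: UPDATE c=4 (auto-commit; committed c=4)
Op 9: UPDATE a=3 (auto-commit; committed a=3)
Op 10: BEGIN: in_txn=True, pending={}
Op 11: ROLLBACK: discarded pending []; in_txn=False
Op 12: UPDATE d=18 (auto-commit; committed d=18)
Final committed: {a=3, c=4, d=18}

Answer: 3 4 18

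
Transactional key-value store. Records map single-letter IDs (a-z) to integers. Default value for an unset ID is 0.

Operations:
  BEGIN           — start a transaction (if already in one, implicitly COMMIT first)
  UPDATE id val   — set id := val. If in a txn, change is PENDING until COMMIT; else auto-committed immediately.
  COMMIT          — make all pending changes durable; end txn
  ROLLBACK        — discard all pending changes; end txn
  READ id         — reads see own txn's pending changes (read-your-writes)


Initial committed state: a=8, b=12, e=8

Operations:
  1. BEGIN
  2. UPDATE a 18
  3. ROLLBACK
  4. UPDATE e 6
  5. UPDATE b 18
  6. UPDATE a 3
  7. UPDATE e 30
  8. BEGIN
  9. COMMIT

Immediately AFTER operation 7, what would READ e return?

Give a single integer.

Answer: 30

Derivation:
Initial committed: {a=8, b=12, e=8}
Op 1: BEGIN: in_txn=True, pending={}
Op 2: UPDATE a=18 (pending; pending now {a=18})
Op 3: ROLLBACK: discarded pending ['a']; in_txn=False
Op 4: UPDATE e=6 (auto-commit; committed e=6)
Op 5: UPDATE b=18 (auto-commit; committed b=18)
Op 6: UPDATE a=3 (auto-commit; committed a=3)
Op 7: UPDATE e=30 (auto-commit; committed e=30)
After op 7: visible(e) = 30 (pending={}, committed={a=3, b=18, e=30})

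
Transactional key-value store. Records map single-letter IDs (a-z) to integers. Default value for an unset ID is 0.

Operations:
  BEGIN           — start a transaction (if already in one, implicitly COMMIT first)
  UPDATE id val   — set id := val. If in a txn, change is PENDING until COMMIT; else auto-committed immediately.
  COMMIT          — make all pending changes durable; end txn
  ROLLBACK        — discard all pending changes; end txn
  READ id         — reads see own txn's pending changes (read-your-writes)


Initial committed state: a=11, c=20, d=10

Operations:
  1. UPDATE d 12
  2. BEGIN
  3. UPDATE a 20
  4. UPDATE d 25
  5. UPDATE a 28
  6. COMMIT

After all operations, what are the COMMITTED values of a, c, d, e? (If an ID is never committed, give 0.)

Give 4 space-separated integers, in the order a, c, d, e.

Initial committed: {a=11, c=20, d=10}
Op 1: UPDATE d=12 (auto-commit; committed d=12)
Op 2: BEGIN: in_txn=True, pending={}
Op 3: UPDATE a=20 (pending; pending now {a=20})
Op 4: UPDATE d=25 (pending; pending now {a=20, d=25})
Op 5: UPDATE a=28 (pending; pending now {a=28, d=25})
Op 6: COMMIT: merged ['a', 'd'] into committed; committed now {a=28, c=20, d=25}
Final committed: {a=28, c=20, d=25}

Answer: 28 20 25 0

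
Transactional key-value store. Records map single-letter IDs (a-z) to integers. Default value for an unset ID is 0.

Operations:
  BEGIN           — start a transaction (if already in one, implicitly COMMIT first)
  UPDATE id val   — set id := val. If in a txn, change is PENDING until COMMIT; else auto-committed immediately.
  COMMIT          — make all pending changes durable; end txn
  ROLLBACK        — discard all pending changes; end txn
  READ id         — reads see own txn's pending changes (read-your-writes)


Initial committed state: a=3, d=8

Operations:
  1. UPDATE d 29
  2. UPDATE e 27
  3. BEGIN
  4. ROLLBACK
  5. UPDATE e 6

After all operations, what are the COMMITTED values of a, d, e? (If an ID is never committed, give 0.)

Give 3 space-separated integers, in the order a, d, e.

Initial committed: {a=3, d=8}
Op 1: UPDATE d=29 (auto-commit; committed d=29)
Op 2: UPDATE e=27 (auto-commit; committed e=27)
Op 3: BEGIN: in_txn=True, pending={}
Op 4: ROLLBACK: discarded pending []; in_txn=False
Op 5: UPDATE e=6 (auto-commit; committed e=6)
Final committed: {a=3, d=29, e=6}

Answer: 3 29 6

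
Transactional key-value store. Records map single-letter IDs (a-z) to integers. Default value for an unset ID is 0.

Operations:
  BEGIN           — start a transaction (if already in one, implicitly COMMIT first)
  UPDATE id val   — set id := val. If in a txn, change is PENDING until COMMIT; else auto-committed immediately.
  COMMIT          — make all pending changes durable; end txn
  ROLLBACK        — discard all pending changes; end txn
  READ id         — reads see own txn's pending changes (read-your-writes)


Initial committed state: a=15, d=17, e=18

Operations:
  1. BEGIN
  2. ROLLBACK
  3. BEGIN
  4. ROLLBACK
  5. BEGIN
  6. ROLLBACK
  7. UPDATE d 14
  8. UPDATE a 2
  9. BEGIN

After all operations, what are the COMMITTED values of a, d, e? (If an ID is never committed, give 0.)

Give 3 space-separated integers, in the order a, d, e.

Answer: 2 14 18

Derivation:
Initial committed: {a=15, d=17, e=18}
Op 1: BEGIN: in_txn=True, pending={}
Op 2: ROLLBACK: discarded pending []; in_txn=False
Op 3: BEGIN: in_txn=True, pending={}
Op 4: ROLLBACK: discarded pending []; in_txn=False
Op 5: BEGIN: in_txn=True, pending={}
Op 6: ROLLBACK: discarded pending []; in_txn=False
Op 7: UPDATE d=14 (auto-commit; committed d=14)
Op 8: UPDATE a=2 (auto-commit; committed a=2)
Op 9: BEGIN: in_txn=True, pending={}
Final committed: {a=2, d=14, e=18}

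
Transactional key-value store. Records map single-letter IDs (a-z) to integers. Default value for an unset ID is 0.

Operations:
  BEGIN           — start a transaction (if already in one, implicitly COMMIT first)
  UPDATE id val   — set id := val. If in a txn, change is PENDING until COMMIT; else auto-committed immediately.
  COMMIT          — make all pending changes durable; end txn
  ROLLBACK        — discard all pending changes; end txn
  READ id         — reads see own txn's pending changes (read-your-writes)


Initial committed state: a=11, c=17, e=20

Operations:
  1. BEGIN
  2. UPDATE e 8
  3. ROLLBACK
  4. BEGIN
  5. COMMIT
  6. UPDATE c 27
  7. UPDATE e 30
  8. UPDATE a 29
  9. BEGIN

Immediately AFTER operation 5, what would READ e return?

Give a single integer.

Initial committed: {a=11, c=17, e=20}
Op 1: BEGIN: in_txn=True, pending={}
Op 2: UPDATE e=8 (pending; pending now {e=8})
Op 3: ROLLBACK: discarded pending ['e']; in_txn=False
Op 4: BEGIN: in_txn=True, pending={}
Op 5: COMMIT: merged [] into committed; committed now {a=11, c=17, e=20}
After op 5: visible(e) = 20 (pending={}, committed={a=11, c=17, e=20})

Answer: 20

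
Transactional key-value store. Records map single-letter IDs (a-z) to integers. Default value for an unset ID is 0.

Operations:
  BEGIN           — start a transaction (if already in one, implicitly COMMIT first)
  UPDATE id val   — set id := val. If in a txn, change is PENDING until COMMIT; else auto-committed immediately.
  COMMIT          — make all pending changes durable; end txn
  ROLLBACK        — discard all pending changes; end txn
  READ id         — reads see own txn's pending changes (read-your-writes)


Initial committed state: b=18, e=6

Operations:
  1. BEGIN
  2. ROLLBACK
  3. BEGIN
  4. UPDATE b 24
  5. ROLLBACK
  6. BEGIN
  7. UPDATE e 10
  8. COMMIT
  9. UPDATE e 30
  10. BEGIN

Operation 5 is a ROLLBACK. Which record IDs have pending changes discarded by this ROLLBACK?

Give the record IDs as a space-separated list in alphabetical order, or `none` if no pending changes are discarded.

Initial committed: {b=18, e=6}
Op 1: BEGIN: in_txn=True, pending={}
Op 2: ROLLBACK: discarded pending []; in_txn=False
Op 3: BEGIN: in_txn=True, pending={}
Op 4: UPDATE b=24 (pending; pending now {b=24})
Op 5: ROLLBACK: discarded pending ['b']; in_txn=False
Op 6: BEGIN: in_txn=True, pending={}
Op 7: UPDATE e=10 (pending; pending now {e=10})
Op 8: COMMIT: merged ['e'] into committed; committed now {b=18, e=10}
Op 9: UPDATE e=30 (auto-commit; committed e=30)
Op 10: BEGIN: in_txn=True, pending={}
ROLLBACK at op 5 discards: ['b']

Answer: b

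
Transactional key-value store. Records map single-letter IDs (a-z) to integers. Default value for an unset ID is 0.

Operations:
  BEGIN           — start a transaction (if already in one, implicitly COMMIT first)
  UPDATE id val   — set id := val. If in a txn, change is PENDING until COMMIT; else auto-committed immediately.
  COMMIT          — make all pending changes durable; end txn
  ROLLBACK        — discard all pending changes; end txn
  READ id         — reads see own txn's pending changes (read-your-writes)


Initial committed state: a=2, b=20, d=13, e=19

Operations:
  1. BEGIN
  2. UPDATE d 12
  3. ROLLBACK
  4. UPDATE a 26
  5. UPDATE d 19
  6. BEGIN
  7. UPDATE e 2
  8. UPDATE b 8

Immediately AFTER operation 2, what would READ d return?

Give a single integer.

Initial committed: {a=2, b=20, d=13, e=19}
Op 1: BEGIN: in_txn=True, pending={}
Op 2: UPDATE d=12 (pending; pending now {d=12})
After op 2: visible(d) = 12 (pending={d=12}, committed={a=2, b=20, d=13, e=19})

Answer: 12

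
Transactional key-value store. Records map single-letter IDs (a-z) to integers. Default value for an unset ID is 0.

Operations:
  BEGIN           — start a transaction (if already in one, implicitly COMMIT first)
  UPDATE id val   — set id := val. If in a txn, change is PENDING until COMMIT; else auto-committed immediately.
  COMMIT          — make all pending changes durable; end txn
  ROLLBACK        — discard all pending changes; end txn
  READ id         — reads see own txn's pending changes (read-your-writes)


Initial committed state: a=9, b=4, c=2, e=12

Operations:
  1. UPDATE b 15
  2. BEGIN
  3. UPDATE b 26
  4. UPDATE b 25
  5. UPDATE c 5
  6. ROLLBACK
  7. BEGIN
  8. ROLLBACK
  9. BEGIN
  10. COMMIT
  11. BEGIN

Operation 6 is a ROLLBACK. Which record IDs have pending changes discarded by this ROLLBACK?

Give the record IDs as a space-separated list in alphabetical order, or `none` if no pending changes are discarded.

Answer: b c

Derivation:
Initial committed: {a=9, b=4, c=2, e=12}
Op 1: UPDATE b=15 (auto-commit; committed b=15)
Op 2: BEGIN: in_txn=True, pending={}
Op 3: UPDATE b=26 (pending; pending now {b=26})
Op 4: UPDATE b=25 (pending; pending now {b=25})
Op 5: UPDATE c=5 (pending; pending now {b=25, c=5})
Op 6: ROLLBACK: discarded pending ['b', 'c']; in_txn=False
Op 7: BEGIN: in_txn=True, pending={}
Op 8: ROLLBACK: discarded pending []; in_txn=False
Op 9: BEGIN: in_txn=True, pending={}
Op 10: COMMIT: merged [] into committed; committed now {a=9, b=15, c=2, e=12}
Op 11: BEGIN: in_txn=True, pending={}
ROLLBACK at op 6 discards: ['b', 'c']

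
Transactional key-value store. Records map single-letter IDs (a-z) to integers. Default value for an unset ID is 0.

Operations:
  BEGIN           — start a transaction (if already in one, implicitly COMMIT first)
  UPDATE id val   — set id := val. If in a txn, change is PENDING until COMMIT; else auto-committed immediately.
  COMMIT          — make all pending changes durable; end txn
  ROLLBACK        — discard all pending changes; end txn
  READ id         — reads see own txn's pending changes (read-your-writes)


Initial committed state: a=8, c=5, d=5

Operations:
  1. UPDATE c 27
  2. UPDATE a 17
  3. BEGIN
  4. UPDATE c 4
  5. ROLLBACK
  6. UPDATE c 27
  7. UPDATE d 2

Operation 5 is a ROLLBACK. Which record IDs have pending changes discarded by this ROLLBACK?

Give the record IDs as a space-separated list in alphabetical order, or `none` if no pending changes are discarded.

Initial committed: {a=8, c=5, d=5}
Op 1: UPDATE c=27 (auto-commit; committed c=27)
Op 2: UPDATE a=17 (auto-commit; committed a=17)
Op 3: BEGIN: in_txn=True, pending={}
Op 4: UPDATE c=4 (pending; pending now {c=4})
Op 5: ROLLBACK: discarded pending ['c']; in_txn=False
Op 6: UPDATE c=27 (auto-commit; committed c=27)
Op 7: UPDATE d=2 (auto-commit; committed d=2)
ROLLBACK at op 5 discards: ['c']

Answer: c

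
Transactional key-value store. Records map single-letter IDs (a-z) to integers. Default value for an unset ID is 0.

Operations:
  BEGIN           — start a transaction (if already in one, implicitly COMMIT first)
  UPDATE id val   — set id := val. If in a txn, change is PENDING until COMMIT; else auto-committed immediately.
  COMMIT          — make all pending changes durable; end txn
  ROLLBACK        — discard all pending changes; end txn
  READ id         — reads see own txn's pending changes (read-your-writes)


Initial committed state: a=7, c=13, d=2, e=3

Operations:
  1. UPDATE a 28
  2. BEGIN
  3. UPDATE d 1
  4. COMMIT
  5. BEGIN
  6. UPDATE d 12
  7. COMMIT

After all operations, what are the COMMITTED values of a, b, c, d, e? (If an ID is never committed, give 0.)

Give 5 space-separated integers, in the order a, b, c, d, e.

Answer: 28 0 13 12 3

Derivation:
Initial committed: {a=7, c=13, d=2, e=3}
Op 1: UPDATE a=28 (auto-commit; committed a=28)
Op 2: BEGIN: in_txn=True, pending={}
Op 3: UPDATE d=1 (pending; pending now {d=1})
Op 4: COMMIT: merged ['d'] into committed; committed now {a=28, c=13, d=1, e=3}
Op 5: BEGIN: in_txn=True, pending={}
Op 6: UPDATE d=12 (pending; pending now {d=12})
Op 7: COMMIT: merged ['d'] into committed; committed now {a=28, c=13, d=12, e=3}
Final committed: {a=28, c=13, d=12, e=3}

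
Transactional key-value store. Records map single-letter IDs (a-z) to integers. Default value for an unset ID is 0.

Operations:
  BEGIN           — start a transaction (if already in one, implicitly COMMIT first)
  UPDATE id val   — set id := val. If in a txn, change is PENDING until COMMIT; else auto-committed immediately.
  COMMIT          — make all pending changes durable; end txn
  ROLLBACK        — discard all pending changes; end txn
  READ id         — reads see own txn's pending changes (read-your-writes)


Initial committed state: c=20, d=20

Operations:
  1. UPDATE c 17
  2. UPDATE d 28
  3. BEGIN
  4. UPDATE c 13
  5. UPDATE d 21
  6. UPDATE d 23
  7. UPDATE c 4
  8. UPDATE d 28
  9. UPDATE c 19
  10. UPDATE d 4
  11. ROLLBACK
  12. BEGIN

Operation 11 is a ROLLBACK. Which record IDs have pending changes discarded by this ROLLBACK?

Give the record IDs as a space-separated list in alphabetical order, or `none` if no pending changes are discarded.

Answer: c d

Derivation:
Initial committed: {c=20, d=20}
Op 1: UPDATE c=17 (auto-commit; committed c=17)
Op 2: UPDATE d=28 (auto-commit; committed d=28)
Op 3: BEGIN: in_txn=True, pending={}
Op 4: UPDATE c=13 (pending; pending now {c=13})
Op 5: UPDATE d=21 (pending; pending now {c=13, d=21})
Op 6: UPDATE d=23 (pending; pending now {c=13, d=23})
Op 7: UPDATE c=4 (pending; pending now {c=4, d=23})
Op 8: UPDATE d=28 (pending; pending now {c=4, d=28})
Op 9: UPDATE c=19 (pending; pending now {c=19, d=28})
Op 10: UPDATE d=4 (pending; pending now {c=19, d=4})
Op 11: ROLLBACK: discarded pending ['c', 'd']; in_txn=False
Op 12: BEGIN: in_txn=True, pending={}
ROLLBACK at op 11 discards: ['c', 'd']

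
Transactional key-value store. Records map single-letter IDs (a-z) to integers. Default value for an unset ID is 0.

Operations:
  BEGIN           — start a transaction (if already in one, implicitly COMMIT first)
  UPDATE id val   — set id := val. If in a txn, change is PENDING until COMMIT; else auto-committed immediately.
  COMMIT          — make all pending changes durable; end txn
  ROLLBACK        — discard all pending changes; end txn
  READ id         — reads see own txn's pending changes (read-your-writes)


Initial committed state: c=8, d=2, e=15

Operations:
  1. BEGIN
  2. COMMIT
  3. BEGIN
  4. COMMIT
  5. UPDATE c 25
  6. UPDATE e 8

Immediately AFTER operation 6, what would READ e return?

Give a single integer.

Initial committed: {c=8, d=2, e=15}
Op 1: BEGIN: in_txn=True, pending={}
Op 2: COMMIT: merged [] into committed; committed now {c=8, d=2, e=15}
Op 3: BEGIN: in_txn=True, pending={}
Op 4: COMMIT: merged [] into committed; committed now {c=8, d=2, e=15}
Op 5: UPDATE c=25 (auto-commit; committed c=25)
Op 6: UPDATE e=8 (auto-commit; committed e=8)
After op 6: visible(e) = 8 (pending={}, committed={c=25, d=2, e=8})

Answer: 8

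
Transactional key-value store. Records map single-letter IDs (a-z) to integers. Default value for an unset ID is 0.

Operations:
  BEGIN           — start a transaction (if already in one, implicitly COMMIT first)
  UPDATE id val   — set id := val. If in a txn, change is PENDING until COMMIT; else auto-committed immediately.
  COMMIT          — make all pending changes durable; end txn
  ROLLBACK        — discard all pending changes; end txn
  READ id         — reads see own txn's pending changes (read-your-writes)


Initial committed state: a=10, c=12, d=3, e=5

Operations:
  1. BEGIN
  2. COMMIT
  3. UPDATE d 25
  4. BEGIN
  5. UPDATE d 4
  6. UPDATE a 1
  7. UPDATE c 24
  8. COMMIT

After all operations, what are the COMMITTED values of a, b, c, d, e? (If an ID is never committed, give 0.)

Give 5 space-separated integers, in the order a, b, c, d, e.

Initial committed: {a=10, c=12, d=3, e=5}
Op 1: BEGIN: in_txn=True, pending={}
Op 2: COMMIT: merged [] into committed; committed now {a=10, c=12, d=3, e=5}
Op 3: UPDATE d=25 (auto-commit; committed d=25)
Op 4: BEGIN: in_txn=True, pending={}
Op 5: UPDATE d=4 (pending; pending now {d=4})
Op 6: UPDATE a=1 (pending; pending now {a=1, d=4})
Op 7: UPDATE c=24 (pending; pending now {a=1, c=24, d=4})
Op 8: COMMIT: merged ['a', 'c', 'd'] into committed; committed now {a=1, c=24, d=4, e=5}
Final committed: {a=1, c=24, d=4, e=5}

Answer: 1 0 24 4 5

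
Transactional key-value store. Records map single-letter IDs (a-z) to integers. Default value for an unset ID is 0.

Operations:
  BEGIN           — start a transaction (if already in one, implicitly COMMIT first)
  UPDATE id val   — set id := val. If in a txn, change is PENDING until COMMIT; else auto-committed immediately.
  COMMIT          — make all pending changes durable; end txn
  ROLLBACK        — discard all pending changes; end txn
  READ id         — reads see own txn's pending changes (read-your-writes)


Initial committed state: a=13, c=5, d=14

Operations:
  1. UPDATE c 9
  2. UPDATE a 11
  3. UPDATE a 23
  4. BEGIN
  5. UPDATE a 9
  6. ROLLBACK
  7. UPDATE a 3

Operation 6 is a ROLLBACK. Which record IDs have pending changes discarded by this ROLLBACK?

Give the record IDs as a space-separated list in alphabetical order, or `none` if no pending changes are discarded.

Answer: a

Derivation:
Initial committed: {a=13, c=5, d=14}
Op 1: UPDATE c=9 (auto-commit; committed c=9)
Op 2: UPDATE a=11 (auto-commit; committed a=11)
Op 3: UPDATE a=23 (auto-commit; committed a=23)
Op 4: BEGIN: in_txn=True, pending={}
Op 5: UPDATE a=9 (pending; pending now {a=9})
Op 6: ROLLBACK: discarded pending ['a']; in_txn=False
Op 7: UPDATE a=3 (auto-commit; committed a=3)
ROLLBACK at op 6 discards: ['a']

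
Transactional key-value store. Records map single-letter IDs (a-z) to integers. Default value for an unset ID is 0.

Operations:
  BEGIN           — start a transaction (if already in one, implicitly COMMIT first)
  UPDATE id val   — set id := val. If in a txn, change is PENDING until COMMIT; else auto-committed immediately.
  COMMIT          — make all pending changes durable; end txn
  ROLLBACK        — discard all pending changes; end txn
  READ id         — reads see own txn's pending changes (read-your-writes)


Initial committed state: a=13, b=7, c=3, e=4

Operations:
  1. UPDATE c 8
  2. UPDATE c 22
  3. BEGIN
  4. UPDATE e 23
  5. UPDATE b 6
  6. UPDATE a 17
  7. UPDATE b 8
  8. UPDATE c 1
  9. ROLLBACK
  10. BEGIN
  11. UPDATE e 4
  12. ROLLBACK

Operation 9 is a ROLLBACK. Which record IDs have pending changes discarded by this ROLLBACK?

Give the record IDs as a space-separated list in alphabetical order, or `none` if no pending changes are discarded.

Answer: a b c e

Derivation:
Initial committed: {a=13, b=7, c=3, e=4}
Op 1: UPDATE c=8 (auto-commit; committed c=8)
Op 2: UPDATE c=22 (auto-commit; committed c=22)
Op 3: BEGIN: in_txn=True, pending={}
Op 4: UPDATE e=23 (pending; pending now {e=23})
Op 5: UPDATE b=6 (pending; pending now {b=6, e=23})
Op 6: UPDATE a=17 (pending; pending now {a=17, b=6, e=23})
Op 7: UPDATE b=8 (pending; pending now {a=17, b=8, e=23})
Op 8: UPDATE c=1 (pending; pending now {a=17, b=8, c=1, e=23})
Op 9: ROLLBACK: discarded pending ['a', 'b', 'c', 'e']; in_txn=False
Op 10: BEGIN: in_txn=True, pending={}
Op 11: UPDATE e=4 (pending; pending now {e=4})
Op 12: ROLLBACK: discarded pending ['e']; in_txn=False
ROLLBACK at op 9 discards: ['a', 'b', 'c', 'e']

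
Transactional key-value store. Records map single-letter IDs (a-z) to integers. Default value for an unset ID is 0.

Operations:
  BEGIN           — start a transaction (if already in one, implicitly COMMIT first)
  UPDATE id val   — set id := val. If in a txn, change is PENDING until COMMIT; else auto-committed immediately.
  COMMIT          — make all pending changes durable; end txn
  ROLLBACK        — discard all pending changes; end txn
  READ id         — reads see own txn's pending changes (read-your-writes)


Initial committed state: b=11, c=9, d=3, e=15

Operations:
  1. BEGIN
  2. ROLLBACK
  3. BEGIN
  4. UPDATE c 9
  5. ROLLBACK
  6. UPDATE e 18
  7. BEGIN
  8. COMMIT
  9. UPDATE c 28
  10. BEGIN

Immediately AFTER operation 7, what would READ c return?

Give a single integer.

Answer: 9

Derivation:
Initial committed: {b=11, c=9, d=3, e=15}
Op 1: BEGIN: in_txn=True, pending={}
Op 2: ROLLBACK: discarded pending []; in_txn=False
Op 3: BEGIN: in_txn=True, pending={}
Op 4: UPDATE c=9 (pending; pending now {c=9})
Op 5: ROLLBACK: discarded pending ['c']; in_txn=False
Op 6: UPDATE e=18 (auto-commit; committed e=18)
Op 7: BEGIN: in_txn=True, pending={}
After op 7: visible(c) = 9 (pending={}, committed={b=11, c=9, d=3, e=18})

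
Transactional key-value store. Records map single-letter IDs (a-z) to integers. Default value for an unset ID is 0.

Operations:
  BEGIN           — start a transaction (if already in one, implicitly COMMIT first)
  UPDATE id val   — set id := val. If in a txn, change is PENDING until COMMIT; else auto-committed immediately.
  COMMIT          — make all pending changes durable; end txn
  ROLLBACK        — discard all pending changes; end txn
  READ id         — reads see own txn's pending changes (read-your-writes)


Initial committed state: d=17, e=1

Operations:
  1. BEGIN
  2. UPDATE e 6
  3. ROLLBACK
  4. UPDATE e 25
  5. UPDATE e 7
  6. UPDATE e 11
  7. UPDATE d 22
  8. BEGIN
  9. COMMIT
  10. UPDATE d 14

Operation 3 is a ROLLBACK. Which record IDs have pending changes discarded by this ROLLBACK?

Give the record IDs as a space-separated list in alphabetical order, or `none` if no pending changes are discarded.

Initial committed: {d=17, e=1}
Op 1: BEGIN: in_txn=True, pending={}
Op 2: UPDATE e=6 (pending; pending now {e=6})
Op 3: ROLLBACK: discarded pending ['e']; in_txn=False
Op 4: UPDATE e=25 (auto-commit; committed e=25)
Op 5: UPDATE e=7 (auto-commit; committed e=7)
Op 6: UPDATE e=11 (auto-commit; committed e=11)
Op 7: UPDATE d=22 (auto-commit; committed d=22)
Op 8: BEGIN: in_txn=True, pending={}
Op 9: COMMIT: merged [] into committed; committed now {d=22, e=11}
Op 10: UPDATE d=14 (auto-commit; committed d=14)
ROLLBACK at op 3 discards: ['e']

Answer: e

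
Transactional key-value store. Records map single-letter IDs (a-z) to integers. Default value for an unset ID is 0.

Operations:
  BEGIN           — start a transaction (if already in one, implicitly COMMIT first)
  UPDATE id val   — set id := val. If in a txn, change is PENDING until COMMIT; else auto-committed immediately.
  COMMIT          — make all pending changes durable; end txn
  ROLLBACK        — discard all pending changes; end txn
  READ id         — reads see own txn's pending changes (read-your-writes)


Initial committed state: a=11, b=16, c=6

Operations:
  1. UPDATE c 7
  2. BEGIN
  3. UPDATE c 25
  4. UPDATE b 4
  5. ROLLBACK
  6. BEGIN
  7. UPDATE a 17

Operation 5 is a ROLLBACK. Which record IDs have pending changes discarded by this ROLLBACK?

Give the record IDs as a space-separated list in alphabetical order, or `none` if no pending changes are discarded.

Initial committed: {a=11, b=16, c=6}
Op 1: UPDATE c=7 (auto-commit; committed c=7)
Op 2: BEGIN: in_txn=True, pending={}
Op 3: UPDATE c=25 (pending; pending now {c=25})
Op 4: UPDATE b=4 (pending; pending now {b=4, c=25})
Op 5: ROLLBACK: discarded pending ['b', 'c']; in_txn=False
Op 6: BEGIN: in_txn=True, pending={}
Op 7: UPDATE a=17 (pending; pending now {a=17})
ROLLBACK at op 5 discards: ['b', 'c']

Answer: b c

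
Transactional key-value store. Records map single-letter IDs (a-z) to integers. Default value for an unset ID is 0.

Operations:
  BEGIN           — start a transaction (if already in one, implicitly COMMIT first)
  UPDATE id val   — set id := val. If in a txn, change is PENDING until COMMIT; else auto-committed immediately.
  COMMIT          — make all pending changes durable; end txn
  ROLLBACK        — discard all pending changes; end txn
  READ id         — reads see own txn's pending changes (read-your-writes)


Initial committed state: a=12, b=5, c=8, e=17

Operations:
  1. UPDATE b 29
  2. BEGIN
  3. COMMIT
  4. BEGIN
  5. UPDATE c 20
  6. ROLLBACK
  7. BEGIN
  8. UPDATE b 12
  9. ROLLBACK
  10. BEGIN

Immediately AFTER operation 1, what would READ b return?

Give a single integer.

Answer: 29

Derivation:
Initial committed: {a=12, b=5, c=8, e=17}
Op 1: UPDATE b=29 (auto-commit; committed b=29)
After op 1: visible(b) = 29 (pending={}, committed={a=12, b=29, c=8, e=17})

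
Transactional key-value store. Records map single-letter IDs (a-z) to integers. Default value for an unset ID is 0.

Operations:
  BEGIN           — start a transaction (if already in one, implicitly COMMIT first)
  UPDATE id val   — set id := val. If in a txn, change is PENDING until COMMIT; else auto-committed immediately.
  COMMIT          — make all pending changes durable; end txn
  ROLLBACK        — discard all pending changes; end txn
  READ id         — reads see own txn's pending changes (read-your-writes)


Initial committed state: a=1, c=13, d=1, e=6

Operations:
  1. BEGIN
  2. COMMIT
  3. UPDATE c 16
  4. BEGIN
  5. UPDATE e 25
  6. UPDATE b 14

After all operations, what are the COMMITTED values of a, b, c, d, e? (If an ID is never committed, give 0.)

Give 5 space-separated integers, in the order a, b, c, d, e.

Answer: 1 0 16 1 6

Derivation:
Initial committed: {a=1, c=13, d=1, e=6}
Op 1: BEGIN: in_txn=True, pending={}
Op 2: COMMIT: merged [] into committed; committed now {a=1, c=13, d=1, e=6}
Op 3: UPDATE c=16 (auto-commit; committed c=16)
Op 4: BEGIN: in_txn=True, pending={}
Op 5: UPDATE e=25 (pending; pending now {e=25})
Op 6: UPDATE b=14 (pending; pending now {b=14, e=25})
Final committed: {a=1, c=16, d=1, e=6}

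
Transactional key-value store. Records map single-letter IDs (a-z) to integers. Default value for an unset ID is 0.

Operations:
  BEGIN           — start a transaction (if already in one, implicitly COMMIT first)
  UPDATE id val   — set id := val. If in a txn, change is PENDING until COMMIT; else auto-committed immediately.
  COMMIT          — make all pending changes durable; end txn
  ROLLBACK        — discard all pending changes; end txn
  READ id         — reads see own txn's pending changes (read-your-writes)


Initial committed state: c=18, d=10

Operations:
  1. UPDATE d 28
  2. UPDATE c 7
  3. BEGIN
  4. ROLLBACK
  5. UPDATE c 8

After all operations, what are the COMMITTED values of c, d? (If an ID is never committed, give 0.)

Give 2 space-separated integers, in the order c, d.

Answer: 8 28

Derivation:
Initial committed: {c=18, d=10}
Op 1: UPDATE d=28 (auto-commit; committed d=28)
Op 2: UPDATE c=7 (auto-commit; committed c=7)
Op 3: BEGIN: in_txn=True, pending={}
Op 4: ROLLBACK: discarded pending []; in_txn=False
Op 5: UPDATE c=8 (auto-commit; committed c=8)
Final committed: {c=8, d=28}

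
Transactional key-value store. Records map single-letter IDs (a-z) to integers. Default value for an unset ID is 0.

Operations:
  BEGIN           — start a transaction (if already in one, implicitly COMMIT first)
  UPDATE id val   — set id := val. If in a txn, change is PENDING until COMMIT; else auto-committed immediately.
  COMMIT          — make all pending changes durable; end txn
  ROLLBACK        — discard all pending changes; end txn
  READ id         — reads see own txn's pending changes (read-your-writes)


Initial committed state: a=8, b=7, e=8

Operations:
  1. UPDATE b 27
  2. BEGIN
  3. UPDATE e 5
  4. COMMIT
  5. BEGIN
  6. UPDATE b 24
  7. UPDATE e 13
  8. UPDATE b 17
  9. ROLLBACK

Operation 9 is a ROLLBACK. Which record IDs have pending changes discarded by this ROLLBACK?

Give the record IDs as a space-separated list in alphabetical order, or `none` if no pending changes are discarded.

Answer: b e

Derivation:
Initial committed: {a=8, b=7, e=8}
Op 1: UPDATE b=27 (auto-commit; committed b=27)
Op 2: BEGIN: in_txn=True, pending={}
Op 3: UPDATE e=5 (pending; pending now {e=5})
Op 4: COMMIT: merged ['e'] into committed; committed now {a=8, b=27, e=5}
Op 5: BEGIN: in_txn=True, pending={}
Op 6: UPDATE b=24 (pending; pending now {b=24})
Op 7: UPDATE e=13 (pending; pending now {b=24, e=13})
Op 8: UPDATE b=17 (pending; pending now {b=17, e=13})
Op 9: ROLLBACK: discarded pending ['b', 'e']; in_txn=False
ROLLBACK at op 9 discards: ['b', 'e']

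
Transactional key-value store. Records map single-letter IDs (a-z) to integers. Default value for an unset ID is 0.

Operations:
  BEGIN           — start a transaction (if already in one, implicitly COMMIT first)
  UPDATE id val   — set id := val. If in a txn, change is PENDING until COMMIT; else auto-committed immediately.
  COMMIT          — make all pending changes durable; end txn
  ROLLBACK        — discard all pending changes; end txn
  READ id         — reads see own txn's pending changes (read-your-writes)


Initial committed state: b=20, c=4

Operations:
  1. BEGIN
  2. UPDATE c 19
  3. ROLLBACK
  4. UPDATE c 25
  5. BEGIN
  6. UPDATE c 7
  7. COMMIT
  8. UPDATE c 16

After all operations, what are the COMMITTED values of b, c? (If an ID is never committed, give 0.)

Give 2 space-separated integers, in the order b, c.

Initial committed: {b=20, c=4}
Op 1: BEGIN: in_txn=True, pending={}
Op 2: UPDATE c=19 (pending; pending now {c=19})
Op 3: ROLLBACK: discarded pending ['c']; in_txn=False
Op 4: UPDATE c=25 (auto-commit; committed c=25)
Op 5: BEGIN: in_txn=True, pending={}
Op 6: UPDATE c=7 (pending; pending now {c=7})
Op 7: COMMIT: merged ['c'] into committed; committed now {b=20, c=7}
Op 8: UPDATE c=16 (auto-commit; committed c=16)
Final committed: {b=20, c=16}

Answer: 20 16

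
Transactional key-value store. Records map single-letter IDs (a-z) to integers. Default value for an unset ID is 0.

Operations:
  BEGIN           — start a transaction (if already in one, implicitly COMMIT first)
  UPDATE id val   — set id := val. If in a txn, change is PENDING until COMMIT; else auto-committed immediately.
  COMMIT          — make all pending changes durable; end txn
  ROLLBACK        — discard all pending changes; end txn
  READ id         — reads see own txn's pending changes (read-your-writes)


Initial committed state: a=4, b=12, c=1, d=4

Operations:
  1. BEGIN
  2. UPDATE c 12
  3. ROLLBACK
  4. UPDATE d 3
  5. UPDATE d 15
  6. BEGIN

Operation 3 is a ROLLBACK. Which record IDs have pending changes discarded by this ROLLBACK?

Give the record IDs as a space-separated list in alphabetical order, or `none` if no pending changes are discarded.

Initial committed: {a=4, b=12, c=1, d=4}
Op 1: BEGIN: in_txn=True, pending={}
Op 2: UPDATE c=12 (pending; pending now {c=12})
Op 3: ROLLBACK: discarded pending ['c']; in_txn=False
Op 4: UPDATE d=3 (auto-commit; committed d=3)
Op 5: UPDATE d=15 (auto-commit; committed d=15)
Op 6: BEGIN: in_txn=True, pending={}
ROLLBACK at op 3 discards: ['c']

Answer: c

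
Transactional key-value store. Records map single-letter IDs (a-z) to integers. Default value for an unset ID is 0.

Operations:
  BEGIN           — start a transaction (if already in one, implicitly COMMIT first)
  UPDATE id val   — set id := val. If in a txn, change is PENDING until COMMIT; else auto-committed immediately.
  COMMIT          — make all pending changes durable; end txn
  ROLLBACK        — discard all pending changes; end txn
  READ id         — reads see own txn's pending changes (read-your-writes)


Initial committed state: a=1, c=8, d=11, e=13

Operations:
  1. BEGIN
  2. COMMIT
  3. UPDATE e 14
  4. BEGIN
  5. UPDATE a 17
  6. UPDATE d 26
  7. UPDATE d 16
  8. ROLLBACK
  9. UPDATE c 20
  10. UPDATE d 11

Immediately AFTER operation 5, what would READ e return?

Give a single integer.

Answer: 14

Derivation:
Initial committed: {a=1, c=8, d=11, e=13}
Op 1: BEGIN: in_txn=True, pending={}
Op 2: COMMIT: merged [] into committed; committed now {a=1, c=8, d=11, e=13}
Op 3: UPDATE e=14 (auto-commit; committed e=14)
Op 4: BEGIN: in_txn=True, pending={}
Op 5: UPDATE a=17 (pending; pending now {a=17})
After op 5: visible(e) = 14 (pending={a=17}, committed={a=1, c=8, d=11, e=14})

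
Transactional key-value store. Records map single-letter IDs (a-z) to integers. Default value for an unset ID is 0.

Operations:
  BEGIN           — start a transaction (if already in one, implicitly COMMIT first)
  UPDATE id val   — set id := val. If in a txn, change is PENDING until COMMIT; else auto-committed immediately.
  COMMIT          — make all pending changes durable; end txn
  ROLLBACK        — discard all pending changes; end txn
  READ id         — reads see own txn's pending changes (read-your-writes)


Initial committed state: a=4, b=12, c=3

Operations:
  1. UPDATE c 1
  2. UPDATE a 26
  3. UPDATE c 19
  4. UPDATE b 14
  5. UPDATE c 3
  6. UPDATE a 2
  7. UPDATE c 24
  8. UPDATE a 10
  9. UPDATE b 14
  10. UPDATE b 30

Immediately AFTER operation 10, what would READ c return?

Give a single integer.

Initial committed: {a=4, b=12, c=3}
Op 1: UPDATE c=1 (auto-commit; committed c=1)
Op 2: UPDATE a=26 (auto-commit; committed a=26)
Op 3: UPDATE c=19 (auto-commit; committed c=19)
Op 4: UPDATE b=14 (auto-commit; committed b=14)
Op 5: UPDATE c=3 (auto-commit; committed c=3)
Op 6: UPDATE a=2 (auto-commit; committed a=2)
Op 7: UPDATE c=24 (auto-commit; committed c=24)
Op 8: UPDATE a=10 (auto-commit; committed a=10)
Op 9: UPDATE b=14 (auto-commit; committed b=14)
Op 10: UPDATE b=30 (auto-commit; committed b=30)
After op 10: visible(c) = 24 (pending={}, committed={a=10, b=30, c=24})

Answer: 24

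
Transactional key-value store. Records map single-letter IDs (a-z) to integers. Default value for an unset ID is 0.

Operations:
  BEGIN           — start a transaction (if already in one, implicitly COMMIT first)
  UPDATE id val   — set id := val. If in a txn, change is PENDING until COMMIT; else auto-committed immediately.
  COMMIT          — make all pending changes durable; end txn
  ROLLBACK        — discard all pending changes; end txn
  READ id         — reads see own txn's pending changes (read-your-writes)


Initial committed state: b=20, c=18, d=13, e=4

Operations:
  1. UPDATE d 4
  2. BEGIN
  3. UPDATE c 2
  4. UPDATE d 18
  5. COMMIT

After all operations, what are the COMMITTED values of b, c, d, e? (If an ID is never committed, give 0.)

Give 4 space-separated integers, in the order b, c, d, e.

Initial committed: {b=20, c=18, d=13, e=4}
Op 1: UPDATE d=4 (auto-commit; committed d=4)
Op 2: BEGIN: in_txn=True, pending={}
Op 3: UPDATE c=2 (pending; pending now {c=2})
Op 4: UPDATE d=18 (pending; pending now {c=2, d=18})
Op 5: COMMIT: merged ['c', 'd'] into committed; committed now {b=20, c=2, d=18, e=4}
Final committed: {b=20, c=2, d=18, e=4}

Answer: 20 2 18 4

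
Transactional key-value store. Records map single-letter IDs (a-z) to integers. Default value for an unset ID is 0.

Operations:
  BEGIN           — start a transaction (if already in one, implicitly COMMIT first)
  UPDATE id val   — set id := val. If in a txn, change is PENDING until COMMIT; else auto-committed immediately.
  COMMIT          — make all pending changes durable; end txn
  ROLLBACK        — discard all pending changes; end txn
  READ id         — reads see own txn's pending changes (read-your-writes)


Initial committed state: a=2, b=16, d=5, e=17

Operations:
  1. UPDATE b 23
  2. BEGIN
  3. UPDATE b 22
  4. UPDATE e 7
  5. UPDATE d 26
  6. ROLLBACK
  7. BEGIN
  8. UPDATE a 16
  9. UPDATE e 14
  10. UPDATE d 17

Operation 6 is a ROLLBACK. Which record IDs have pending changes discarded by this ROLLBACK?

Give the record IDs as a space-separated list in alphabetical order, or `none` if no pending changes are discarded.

Initial committed: {a=2, b=16, d=5, e=17}
Op 1: UPDATE b=23 (auto-commit; committed b=23)
Op 2: BEGIN: in_txn=True, pending={}
Op 3: UPDATE b=22 (pending; pending now {b=22})
Op 4: UPDATE e=7 (pending; pending now {b=22, e=7})
Op 5: UPDATE d=26 (pending; pending now {b=22, d=26, e=7})
Op 6: ROLLBACK: discarded pending ['b', 'd', 'e']; in_txn=False
Op 7: BEGIN: in_txn=True, pending={}
Op 8: UPDATE a=16 (pending; pending now {a=16})
Op 9: UPDATE e=14 (pending; pending now {a=16, e=14})
Op 10: UPDATE d=17 (pending; pending now {a=16, d=17, e=14})
ROLLBACK at op 6 discards: ['b', 'd', 'e']

Answer: b d e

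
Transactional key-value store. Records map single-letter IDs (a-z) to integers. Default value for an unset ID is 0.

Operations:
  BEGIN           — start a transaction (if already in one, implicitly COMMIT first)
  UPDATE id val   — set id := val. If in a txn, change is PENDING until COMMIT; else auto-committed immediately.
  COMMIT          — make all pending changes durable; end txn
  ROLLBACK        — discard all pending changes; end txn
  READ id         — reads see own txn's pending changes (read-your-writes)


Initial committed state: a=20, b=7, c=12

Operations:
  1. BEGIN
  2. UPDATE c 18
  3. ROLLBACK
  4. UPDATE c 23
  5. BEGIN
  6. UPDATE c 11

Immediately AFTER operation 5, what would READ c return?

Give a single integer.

Answer: 23

Derivation:
Initial committed: {a=20, b=7, c=12}
Op 1: BEGIN: in_txn=True, pending={}
Op 2: UPDATE c=18 (pending; pending now {c=18})
Op 3: ROLLBACK: discarded pending ['c']; in_txn=False
Op 4: UPDATE c=23 (auto-commit; committed c=23)
Op 5: BEGIN: in_txn=True, pending={}
After op 5: visible(c) = 23 (pending={}, committed={a=20, b=7, c=23})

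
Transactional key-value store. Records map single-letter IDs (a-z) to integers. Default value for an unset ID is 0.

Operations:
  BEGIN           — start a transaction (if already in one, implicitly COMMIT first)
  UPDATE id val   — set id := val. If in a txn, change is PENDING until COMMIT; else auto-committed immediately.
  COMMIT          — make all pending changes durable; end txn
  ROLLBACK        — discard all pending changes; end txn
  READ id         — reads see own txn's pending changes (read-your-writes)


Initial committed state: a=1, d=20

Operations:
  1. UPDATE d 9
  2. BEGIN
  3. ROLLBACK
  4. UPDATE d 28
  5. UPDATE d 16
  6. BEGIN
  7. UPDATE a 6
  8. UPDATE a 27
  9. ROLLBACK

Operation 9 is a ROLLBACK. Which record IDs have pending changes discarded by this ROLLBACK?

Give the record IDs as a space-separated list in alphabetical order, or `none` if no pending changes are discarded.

Initial committed: {a=1, d=20}
Op 1: UPDATE d=9 (auto-commit; committed d=9)
Op 2: BEGIN: in_txn=True, pending={}
Op 3: ROLLBACK: discarded pending []; in_txn=False
Op 4: UPDATE d=28 (auto-commit; committed d=28)
Op 5: UPDATE d=16 (auto-commit; committed d=16)
Op 6: BEGIN: in_txn=True, pending={}
Op 7: UPDATE a=6 (pending; pending now {a=6})
Op 8: UPDATE a=27 (pending; pending now {a=27})
Op 9: ROLLBACK: discarded pending ['a']; in_txn=False
ROLLBACK at op 9 discards: ['a']

Answer: a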